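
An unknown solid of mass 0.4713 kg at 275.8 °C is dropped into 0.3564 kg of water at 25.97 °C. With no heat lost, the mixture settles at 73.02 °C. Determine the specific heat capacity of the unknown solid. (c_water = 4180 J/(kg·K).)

c ≈ 733 J/(kg·K)

Taking heat into each body as positive, Σ m c ΔT = 0:
0.4713·c·(73.02 − 275.8) + 0.3564·4180·(73.02 − 25.97) = 0
-95.57 c = -70093
c = -70093/-95.57 ≈ 733.4 J/(kg·K)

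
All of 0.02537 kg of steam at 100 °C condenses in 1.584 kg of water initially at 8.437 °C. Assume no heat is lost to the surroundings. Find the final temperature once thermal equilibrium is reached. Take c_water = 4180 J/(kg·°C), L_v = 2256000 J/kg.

Let T be the final temperature. ΣQ_i = 0:
steam→water at 100 °C releases m L_v = 0.02537·2256000 = 57235; condensate cools 100→T: 0.02537·4180·(T − 100) = 106.05(T − 100); water warms: 1.584·4180·(T − 8.437) = 6621.1(T − 8.437)
6727.2 T = 57235 + 10605 + 55862 = 123702
T ≈ 18.39 °C — below 100 °C, confirming all the steam condensed.

T_f ≈ 18.4 °C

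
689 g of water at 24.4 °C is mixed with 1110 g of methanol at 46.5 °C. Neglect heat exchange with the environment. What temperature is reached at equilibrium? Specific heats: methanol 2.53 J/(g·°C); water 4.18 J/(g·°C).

Taking heat into each body as positive, Σ m c ΔT = 0:
1110·2.53·(T − 46.5) + 689·4.18·(T − 24.4) = 0
2808.3(T − 46.5) + 2880(T − 24.4) = 0
(2808.3 + 2880) T = 2808.3·46.5 + 2880·24.4
T = 200858/5688.3 ≈ 35.31 °C

T_f ≈ 35.3 °C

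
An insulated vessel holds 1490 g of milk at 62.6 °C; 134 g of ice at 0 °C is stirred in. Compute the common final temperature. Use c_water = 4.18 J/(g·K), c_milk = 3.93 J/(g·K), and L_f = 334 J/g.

Energy balance with sensible and latent terms:
fusion: m_ice L_f = 134×334 = 44756
  meltwater 0→T: 134×4.18×T = 560.12 T
  milk cools: 1490×3.93×(T − 62.6) = 5855.7(T − 62.6)
6415.8 T = 366567 − 44756 = 321811
T ≈ 50.16 °C. Since T > 0 °C, the all-ice-melts assumption holds.

T_f ≈ 50.2 °C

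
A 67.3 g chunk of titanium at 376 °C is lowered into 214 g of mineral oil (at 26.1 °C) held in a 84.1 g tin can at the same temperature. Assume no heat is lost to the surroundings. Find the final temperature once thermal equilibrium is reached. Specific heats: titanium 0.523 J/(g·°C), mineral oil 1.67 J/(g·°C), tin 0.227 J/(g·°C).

T_f ≈ 56.0 °C

Let T be the final temperature. ΣQ_i = 0:
67.3·0.523·(T − 376) + 214·1.67·(T − 26.1) + 84.1·0.227·(T − 26.1) = 0
35.2(T − 376) + 357.38(T − 26.1) + 19.09(T − 26.1) = 0
(35.2 + 357.38 + 19.09) T = 35.2·376 + 357.38·26.1 + 19.09·26.1
T = 23060 / 411.67 = 56 °C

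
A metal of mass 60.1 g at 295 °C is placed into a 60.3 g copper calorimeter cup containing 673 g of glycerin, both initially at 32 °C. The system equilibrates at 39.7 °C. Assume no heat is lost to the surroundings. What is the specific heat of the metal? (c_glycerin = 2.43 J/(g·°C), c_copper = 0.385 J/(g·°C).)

c ≈ 0.832 J/(g·°C)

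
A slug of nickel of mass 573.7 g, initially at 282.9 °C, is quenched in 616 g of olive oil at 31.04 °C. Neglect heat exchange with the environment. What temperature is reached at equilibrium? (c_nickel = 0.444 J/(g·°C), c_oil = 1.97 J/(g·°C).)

T_f ≈ 74.7 °C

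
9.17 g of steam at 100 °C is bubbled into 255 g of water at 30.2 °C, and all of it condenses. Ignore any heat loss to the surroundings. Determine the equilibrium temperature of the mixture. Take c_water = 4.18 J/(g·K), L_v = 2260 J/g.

Net heat exchanged in the isolated system is zero:
steam→water at 100 °C releases m L_v = 9.17×2260 = 20724
  condensed water 100 °C→T: 38.33(T − 100)
  original water: 1065.9(T − 30.2)
1104.2 T = 20724 + 3833.1 + 32190 = 56747
T ≈ 51.39 °C (< 100 °C, so full condensation is consistent).

T_f ≈ 51.4 °C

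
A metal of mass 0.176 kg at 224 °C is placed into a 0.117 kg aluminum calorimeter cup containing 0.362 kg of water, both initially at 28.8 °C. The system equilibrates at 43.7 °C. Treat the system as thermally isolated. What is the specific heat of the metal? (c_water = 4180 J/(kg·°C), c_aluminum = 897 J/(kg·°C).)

Taking heat into each body as positive, Σ m c ΔT = 0:
0.176×c×(43.7 − 224) + 0.362×4180×(43.7 − 28.8) + 0.117×897×(43.7 − 28.8) = 0
-31.73 c = -24110
c = -24110/-31.73 ≈ 759.8 J/(kg·°C)

c ≈ 760 J/(kg·°C)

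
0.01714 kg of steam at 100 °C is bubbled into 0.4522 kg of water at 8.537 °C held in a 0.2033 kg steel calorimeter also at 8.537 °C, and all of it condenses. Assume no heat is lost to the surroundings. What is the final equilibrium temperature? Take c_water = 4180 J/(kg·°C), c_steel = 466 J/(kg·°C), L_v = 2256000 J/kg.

T_f ≈ 30.5 °C

Net heat exchanged in the isolated system is zero:
condense steam: −0.01714·2256000 = −38668; condensed water 100 °C→T: 71.65(T − 100); original water: 1890.2(T − 8.537); cup: 94.74(T − 8.537)
2056.6 T = 38668 + 7164.5 + 16945 = 62778
T ≈ 30.53 °C, under the boiling point, so the assumption holds.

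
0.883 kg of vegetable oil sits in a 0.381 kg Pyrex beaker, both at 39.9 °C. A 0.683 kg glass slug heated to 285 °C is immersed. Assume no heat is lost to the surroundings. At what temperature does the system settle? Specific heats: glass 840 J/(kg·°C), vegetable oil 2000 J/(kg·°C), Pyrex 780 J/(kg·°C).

T_f ≈ 93.2 °C

Let T be the final temperature. ΣQ_i = 0:
0.683·840·(T − 285) + 0.883·2000·(T − 39.9) + 0.381·780·(T − 39.9) = 0
573.72(T − 285) + 1766(T − 39.9) + 297.18(T − 39.9) = 0
(573.72 + 1766 + 297.18) T = 573.72·285 + 1766·39.9 + 297.18·39.9
T ≈ 93.23 °C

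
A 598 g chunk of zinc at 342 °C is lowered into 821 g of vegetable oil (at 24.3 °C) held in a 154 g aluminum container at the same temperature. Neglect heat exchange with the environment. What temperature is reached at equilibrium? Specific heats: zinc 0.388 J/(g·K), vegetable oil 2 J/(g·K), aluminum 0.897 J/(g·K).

T_f is the heat-capacity-weighted average of the initial temperatures:
T_f = (232.02·342 + 1642·24.3 + 138.14·24.3) / (232.02 + 1642 + 138.14)
    = 122610 / 2012.2 ≈ 60.93 °C

T_f ≈ 60.9 °C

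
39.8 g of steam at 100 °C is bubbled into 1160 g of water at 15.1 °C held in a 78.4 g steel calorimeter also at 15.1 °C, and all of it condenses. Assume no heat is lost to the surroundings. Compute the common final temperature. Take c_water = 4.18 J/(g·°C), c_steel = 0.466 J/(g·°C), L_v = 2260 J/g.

T_f ≈ 35.7 °C

Taking heat into each body as positive, Σ m c ΔT = 0:
steam→water at 100 °C releases m L_v = 39.8·2260 = 89948; condensate cools 100→T: 39.8·4.18·(T − 100) = 166.36(T − 100); original water: 4848.8(T − 15.1); steel cup: 78.4·0.466·(T − 15.1) = 36.53(T − 15.1)
5051.7 T = 89948 + 16636 + 73769 = 180353
T ≈ 35.70 °C — below 100 °C, confirming all the steam condensed.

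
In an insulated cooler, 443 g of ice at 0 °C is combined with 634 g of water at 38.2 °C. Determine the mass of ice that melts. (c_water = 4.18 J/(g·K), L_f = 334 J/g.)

m_melted ≈ 303 g

Cooling the water to 0 °C releases 634·4.18·38.2 = 101235 J.
To melt every bit of ice: 443·334 = 147962 J.
That's not enough to melt it all — equilibrium is at 0 °C with ice remaining.
m_melt = 101235 / L_f = 303.1 g.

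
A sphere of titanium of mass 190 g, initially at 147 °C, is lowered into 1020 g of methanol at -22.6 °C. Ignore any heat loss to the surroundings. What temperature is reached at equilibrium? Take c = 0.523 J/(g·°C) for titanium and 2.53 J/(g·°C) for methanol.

T_f ≈ -16.3 °C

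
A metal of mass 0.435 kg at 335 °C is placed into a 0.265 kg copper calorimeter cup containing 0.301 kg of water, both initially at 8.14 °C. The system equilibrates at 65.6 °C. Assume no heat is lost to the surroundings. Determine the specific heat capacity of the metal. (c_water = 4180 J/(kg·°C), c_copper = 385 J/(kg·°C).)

c ≈ 667 J/(kg·°C)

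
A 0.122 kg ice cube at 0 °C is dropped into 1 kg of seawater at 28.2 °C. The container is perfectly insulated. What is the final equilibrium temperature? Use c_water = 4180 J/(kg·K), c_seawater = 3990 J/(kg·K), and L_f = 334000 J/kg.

Heat gained plus heat lost sum to zero:
fusion: m_ice L_f = 0.122·334000 = 40748
  warm the meltwater: 509.96 T
  seawater cools: 1·3990·(T − 28.2) = 3990(T − 28.2)
4500 T = 112518 − 40748 = 71770
T ≈ 15.95 °C (positive, so assuming full melt was valid).

T_f ≈ 15.9 °C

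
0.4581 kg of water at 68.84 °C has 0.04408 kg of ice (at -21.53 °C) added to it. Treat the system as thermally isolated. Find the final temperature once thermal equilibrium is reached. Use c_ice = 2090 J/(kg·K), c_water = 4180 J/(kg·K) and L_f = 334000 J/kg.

T_f ≈ 54.8 °C

Conservation of energy gives ΣQ = 0:
warm ice to 0 °C: 0.04408×2090×(0 − (-21.53)) = 1983.5
  fusion: m_ice L_f = 0.04408×334000 = 14723
  warm the meltwater: 184.25 T
  water cools: 0.4581×4180×(T − 68.84) = 1914.9(T − 68.84)
2099.1 T = 131819 − 16706 = 115113
T ≈ 54.84 °C (positive, so assuming full melt was valid).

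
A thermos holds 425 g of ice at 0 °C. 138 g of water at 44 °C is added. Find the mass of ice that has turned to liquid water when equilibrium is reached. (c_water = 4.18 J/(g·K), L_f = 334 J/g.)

Cooling the water to 0 °C releases 138×4.18×44 = 25381 J.
To melt every bit of ice: 425×334 = 141950 J.
25381 J < 141950 J, so only part of the ice melts and the system sits at 0 °C.
Mass melted = 25381/334 ≈ 75.99 g.

m_melted ≈ 76 g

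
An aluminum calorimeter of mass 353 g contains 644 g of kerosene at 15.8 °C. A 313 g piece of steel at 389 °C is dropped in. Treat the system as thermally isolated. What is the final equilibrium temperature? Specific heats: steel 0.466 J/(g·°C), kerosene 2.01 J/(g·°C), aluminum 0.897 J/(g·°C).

Heat gained plus heat lost sum to zero:
313·0.466·(T − 389) + 644·2.01·(T − 15.8) + 353·0.897·(T − 15.8) = 0
145.86(T − 389) + 1294.4(T − 15.8) + 316.64(T − 15.8) = 0
1756.9 T = 82194
T = 82194 / 1756.9 = 46.8 °C

T_f ≈ 46.8 °C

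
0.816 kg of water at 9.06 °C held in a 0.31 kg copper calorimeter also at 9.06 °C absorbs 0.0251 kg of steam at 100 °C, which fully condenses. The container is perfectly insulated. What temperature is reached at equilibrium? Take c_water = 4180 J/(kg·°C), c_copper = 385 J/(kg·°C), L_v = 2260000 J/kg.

T_f ≈ 27.3 °C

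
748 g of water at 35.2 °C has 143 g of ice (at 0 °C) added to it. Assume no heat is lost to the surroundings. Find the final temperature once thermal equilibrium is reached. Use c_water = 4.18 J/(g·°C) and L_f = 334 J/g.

Setting the total heat transfer to zero:
latent heat to melt: 143·334 = 47762; meltwater 0→T: 143·4.18·T = 597.74 T; water cools: 748·4.18·(T − 35.2) = 3126.6(T − 35.2)
3724.4 T = 110058 − 47762 = 62296
T ≈ 16.73 °C — above 0 °C, consistent with complete melting.

T_f ≈ 16.7 °C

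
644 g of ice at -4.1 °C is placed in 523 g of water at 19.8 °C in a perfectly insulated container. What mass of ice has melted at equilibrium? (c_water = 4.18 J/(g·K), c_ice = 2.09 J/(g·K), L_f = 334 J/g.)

m_melted ≈ 113 g

Cooling the water to 0 °C releases 523·4.18·19.8 = 43286 J.
Warming the ice to 0 °C takes 644·2.09·4.1 = 5518.4 J, leaving 37767 J for melting.
To melt every bit of ice: 644·334 = 215096 J.
37767 J < 215096 J, so only part of the ice melts and the system sits at 0 °C.
m_melted·334 = 37767  ⇒  m_melted ≈ 113.1 g.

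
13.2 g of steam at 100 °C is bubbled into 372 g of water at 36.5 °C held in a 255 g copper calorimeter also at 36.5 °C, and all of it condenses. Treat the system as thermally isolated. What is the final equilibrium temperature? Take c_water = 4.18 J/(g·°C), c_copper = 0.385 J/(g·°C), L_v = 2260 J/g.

T_f ≈ 56.0 °C

Net heat exchanged in the isolated system is zero:
latent heat released on condensation: 13.2·2260 = 29832
  condensed water 100 °C→T: 55.18(T − 100)
  original water: 1555(T − 36.5)
  copper cup: 255·0.385·(T − 36.5) = 98.17(T − 36.5)
1708.3 T = 29832 + 5517.6 + 60339 = 95689
T ≈ 56.01 °C (< 100 °C, so full condensation is consistent).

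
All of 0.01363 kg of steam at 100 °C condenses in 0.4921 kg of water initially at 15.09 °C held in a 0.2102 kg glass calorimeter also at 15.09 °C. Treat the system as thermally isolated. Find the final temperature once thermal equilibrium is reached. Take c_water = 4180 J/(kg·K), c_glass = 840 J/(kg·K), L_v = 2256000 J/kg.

Energy conservation, ΣQ = 0:
steam→water at 100 °C releases m L_v = 0.01363·2256000 = 30749
  condensate cools 100→T: 0.01363·4180·(T − 100) = 56.97(T − 100)
  water warms: 0.4921·4180·(T − 15.09) = 2057(T − 15.09)
  glass cup: 0.2102·840·(T − 15.09) = 176.57(T − 15.09)
2290.5 T = 30749 + 5697.3 + 33704 = 70151
T ≈ 30.63 °C (< 100 °C, so full condensation is consistent).

T_f ≈ 30.6 °C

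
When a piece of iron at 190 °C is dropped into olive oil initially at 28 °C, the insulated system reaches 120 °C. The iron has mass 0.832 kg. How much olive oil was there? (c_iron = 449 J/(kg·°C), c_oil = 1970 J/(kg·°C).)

m ≈ 0.144 kg

Heat lost by the iron = heat gained by the oil:
0.832·449·(190 − 120) = m·1970·(120 − 28)
181240 m = 26150  ⇒  m ≈ 0.1443 kg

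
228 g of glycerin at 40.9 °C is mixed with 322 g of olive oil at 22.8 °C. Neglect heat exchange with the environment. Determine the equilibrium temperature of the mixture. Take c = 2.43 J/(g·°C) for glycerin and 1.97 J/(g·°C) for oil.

Heat lost by the glycerin equals heat gained by the oil:
228×2.43×(40.9 − T) = 322×1.97×(T − 22.8)
554.04(40.9 − T) = 634.34(T − 22.8)
1188.4 T = 37123  ⇒  T ≈ 31.24 °C

T_f ≈ 31.2 °C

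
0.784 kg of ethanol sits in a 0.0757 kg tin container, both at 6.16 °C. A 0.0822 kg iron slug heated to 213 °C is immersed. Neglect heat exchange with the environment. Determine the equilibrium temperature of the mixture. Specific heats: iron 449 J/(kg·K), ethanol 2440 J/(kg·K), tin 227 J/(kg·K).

T_f ≈ 10.0 °C

Taking heat into each body as positive, Σ m c ΔT = 0:
0.0822*449*(T − 213) + 0.784*2440*(T − 6.16) + 0.0757*227*(T − 6.16) = 0
1967.1 T = 19751
T = 19751 / 1967.1 = 10 °C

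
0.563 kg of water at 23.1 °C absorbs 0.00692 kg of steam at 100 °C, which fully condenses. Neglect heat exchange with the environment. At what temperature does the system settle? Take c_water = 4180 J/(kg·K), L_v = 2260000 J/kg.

Net heat exchanged in the isolated system is zero:
condense steam: −0.00692×2260000 = −15639
  condensate cools 100→T: 0.00692×4180×(T − 100) = 28.93(T − 100)
  original water: 2353.3(T − 23.1)
2382.3 T = 15639 + 2892.6 + 54362 = 72894
T ≈ 30.60 °C — below 100 °C, confirming all the steam condensed.

T_f ≈ 30.6 °C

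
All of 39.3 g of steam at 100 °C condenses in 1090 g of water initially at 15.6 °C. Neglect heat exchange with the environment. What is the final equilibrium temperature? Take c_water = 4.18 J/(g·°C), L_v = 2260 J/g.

T_f ≈ 37.4 °C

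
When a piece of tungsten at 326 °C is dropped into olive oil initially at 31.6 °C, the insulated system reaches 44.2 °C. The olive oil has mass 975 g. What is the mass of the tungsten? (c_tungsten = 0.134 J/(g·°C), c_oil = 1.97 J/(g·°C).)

m ≈ 641 g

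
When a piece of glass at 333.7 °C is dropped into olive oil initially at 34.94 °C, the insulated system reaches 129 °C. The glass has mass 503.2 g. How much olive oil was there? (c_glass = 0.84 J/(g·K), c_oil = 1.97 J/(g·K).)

Heat gained plus heat lost sum to zero:
503.2×0.84×(129 − 333.7) + m×1.97×(129 − 34.94) = 0
185.3 m = 86524
m = 86524/185.3 ≈ 466.9 g

m ≈ 467 g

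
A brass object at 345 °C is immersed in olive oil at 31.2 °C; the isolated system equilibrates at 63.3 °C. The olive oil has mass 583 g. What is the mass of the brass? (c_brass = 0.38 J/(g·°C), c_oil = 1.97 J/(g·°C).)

m ≈ 344 g

|Q_brass| = |Q_oil|:
m·0.38·(345 − 63.3) = 583·1.97·(63.3 − 31.2)
107.05 m = 36867  ⇒  m ≈ 344.4 g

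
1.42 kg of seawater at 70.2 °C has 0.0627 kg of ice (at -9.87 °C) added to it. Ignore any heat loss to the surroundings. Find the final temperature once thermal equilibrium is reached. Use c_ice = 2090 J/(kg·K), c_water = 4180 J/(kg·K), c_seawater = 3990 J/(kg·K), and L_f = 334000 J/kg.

T_f ≈ 63.3 °C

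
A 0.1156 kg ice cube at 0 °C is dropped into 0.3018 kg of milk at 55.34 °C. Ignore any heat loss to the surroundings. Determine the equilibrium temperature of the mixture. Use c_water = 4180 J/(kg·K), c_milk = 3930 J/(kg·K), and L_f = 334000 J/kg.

T_f ≈ 16.2 °C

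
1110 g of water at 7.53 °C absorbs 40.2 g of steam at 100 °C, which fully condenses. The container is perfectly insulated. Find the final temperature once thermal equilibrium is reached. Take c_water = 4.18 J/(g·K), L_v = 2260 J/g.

T_f ≈ 29.7 °C

Sum of m c ΔT and latent-heat terms is zero:
latent heat released on condensation: 40.2·2260 = 90852
  condensed water 100 °C→T: 168.04(T − 100)
  water warms: 1110·4.18·(T − 7.53) = 4639.8(T − 7.53)
4807.8 T = 90852 + 16804 + 34938 = 142593
T ≈ 29.66 °C, under the boiling point, so the assumption holds.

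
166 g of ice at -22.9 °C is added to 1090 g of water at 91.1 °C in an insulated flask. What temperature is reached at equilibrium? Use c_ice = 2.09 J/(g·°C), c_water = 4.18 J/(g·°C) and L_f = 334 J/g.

T_f ≈ 67.0 °C

Conservation of energy gives ΣQ = 0:
ice -22.9→0 °C: 166·2.09·22.9 = 7944.9
  fusion: m_ice L_f = 166·334 = 55444
  meltwater 0→T: 166·4.18·T = 693.88 T
  water cools: 1090·4.18·(T − 91.1) = 4556.2(T − 91.1)
5250.1 T = 415070 − 63389 = 351681
T ≈ 66.99 °C (positive, so assuming full melt was valid).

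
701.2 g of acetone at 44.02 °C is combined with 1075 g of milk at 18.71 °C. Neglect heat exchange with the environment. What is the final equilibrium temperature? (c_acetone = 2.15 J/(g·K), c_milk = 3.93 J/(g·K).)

Let T be the final temperature. ΣQ_i = 0:
701.2×2.15×(T − 44.02) + 1075×3.93×(T − 18.71) = 0
(1507.6 + 4224.8) T = 1507.6×44.02 + 4224.8×18.71
T = 145409/5732.3 ≈ 25.37 °C

T_f ≈ 25.4 °C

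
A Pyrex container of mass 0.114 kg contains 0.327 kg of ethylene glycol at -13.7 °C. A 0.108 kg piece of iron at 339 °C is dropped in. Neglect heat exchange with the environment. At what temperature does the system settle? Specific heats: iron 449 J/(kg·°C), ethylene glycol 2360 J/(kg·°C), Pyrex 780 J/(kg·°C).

T_f ≈ 5.1 °C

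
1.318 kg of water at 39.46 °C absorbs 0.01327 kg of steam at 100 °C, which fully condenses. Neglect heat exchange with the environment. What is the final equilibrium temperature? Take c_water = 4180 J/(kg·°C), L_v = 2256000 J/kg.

Setting the total heat transfer to zero:
latent heat released on condensation: 0.01327×2256000 = 29937
  condensed water 100 °C→T: 55.47(T − 100)
  original water: 5509.2(T − 39.46)
5564.7 T = 29937 + 5546.9 + 217395 = 252879
T ≈ 45.44 °C — below 100 °C, confirming all the steam condensed.

T_f ≈ 45.4 °C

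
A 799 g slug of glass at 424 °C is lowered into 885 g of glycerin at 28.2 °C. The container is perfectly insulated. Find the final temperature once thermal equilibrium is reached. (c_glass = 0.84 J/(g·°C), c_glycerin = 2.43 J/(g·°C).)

With ΣQ=0 the equilibrium temperature is the m·c-weighted mean:
T_f = (671.16·424 + 2150.6·28.2) / (671.16 + 2150.6)
    = 345217 / 2821.7 ≈ 122.34 °C

T_f ≈ 122.3 °C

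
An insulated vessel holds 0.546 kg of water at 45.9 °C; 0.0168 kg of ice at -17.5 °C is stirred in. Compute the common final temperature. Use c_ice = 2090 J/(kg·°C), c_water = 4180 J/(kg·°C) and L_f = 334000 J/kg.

T_f ≈ 41.9 °C

Heat gained plus heat lost sum to zero:
warm ice to 0 °C: 0.0168×2090×(0 − (-17.5)) = 614.46
  fusion: m_ice L_f = 0.0168×334000 = 5611.2
  warm the meltwater: 70.22 T
  water cools: 0.546×4180×(T − 45.9) = 2282.3(T − 45.9)
2352.5 T = 104757 − 6225.7 = 98531
T ≈ 41.88 °C. Since T > 0 °C, the all-ice-melts assumption holds.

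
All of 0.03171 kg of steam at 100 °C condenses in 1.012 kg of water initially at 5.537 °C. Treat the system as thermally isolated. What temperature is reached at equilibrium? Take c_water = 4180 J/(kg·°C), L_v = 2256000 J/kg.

Energy conservation, ΣQ = 0:
latent heat released on condensation: 0.03171×2256000 = 71538
  condensate cools 100→T: 0.03171×4180×(T − 100) = 132.55(T − 100)
  original water: 4230.2(T − 5.537)
4362.7 T = 71538 + 13255 + 23422 = 108215
T ≈ 24.80 °C, under the boiling point, so the assumption holds.

T_f ≈ 24.8 °C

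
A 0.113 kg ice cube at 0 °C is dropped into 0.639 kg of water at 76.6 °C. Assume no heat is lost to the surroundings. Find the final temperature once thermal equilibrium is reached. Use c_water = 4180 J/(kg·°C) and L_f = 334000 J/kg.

T_f ≈ 53.1 °C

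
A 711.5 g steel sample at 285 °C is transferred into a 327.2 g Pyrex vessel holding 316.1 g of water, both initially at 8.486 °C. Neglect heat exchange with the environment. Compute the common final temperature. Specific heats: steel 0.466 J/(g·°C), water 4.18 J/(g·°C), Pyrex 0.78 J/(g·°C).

T_f ≈ 56.5 °C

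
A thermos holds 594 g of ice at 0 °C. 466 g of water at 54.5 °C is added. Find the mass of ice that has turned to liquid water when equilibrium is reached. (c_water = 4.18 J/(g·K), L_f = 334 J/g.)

m_melted ≈ 318 g

Water can give up m c ΔT = 466×4.18×54.5 = 106159 J before reaching 0 °C.
Fully melting the ice requires m_ice L_f = 594×334 = 198396 J.
106159 J < 198396 J, so only part of the ice melts and the system sits at 0 °C.
m_melt = 106159 / L_f = 317.8 g.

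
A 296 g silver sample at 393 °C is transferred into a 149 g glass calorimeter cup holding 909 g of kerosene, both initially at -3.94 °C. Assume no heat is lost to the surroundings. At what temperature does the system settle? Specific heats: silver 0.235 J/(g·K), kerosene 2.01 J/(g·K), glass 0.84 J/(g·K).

T_f ≈ 9.7 °C

Let T be the final temperature. ΣQ_i = 0:
296·0.235·(T − 393) + 909·2.01·(T − (-3.94)) + 149·0.84·(T − (-3.94)) = 0
69.56(T − 393) + 1827.1(T − (-3.94)) + 125.16(T − (-3.94)) = 0
2021.8 T = 19645
T = 19645/2021.8 ≈ 9.72 °C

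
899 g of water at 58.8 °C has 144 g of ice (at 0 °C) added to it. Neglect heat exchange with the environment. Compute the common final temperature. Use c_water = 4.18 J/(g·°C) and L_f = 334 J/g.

T_f ≈ 39.7 °C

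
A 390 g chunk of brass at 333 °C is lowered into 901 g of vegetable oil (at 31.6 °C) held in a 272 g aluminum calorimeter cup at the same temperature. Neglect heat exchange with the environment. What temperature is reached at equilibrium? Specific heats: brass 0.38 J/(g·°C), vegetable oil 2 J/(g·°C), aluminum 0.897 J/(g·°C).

T_f is the heat-capacity-weighted average of the initial temperatures:
T_f = (148.2×333 + 1802×31.6 + 243.98×31.6) / (148.2 + 1802 + 243.98)
    = 114004 / 2194.2 ≈ 51.96 °C

T_f ≈ 52.0 °C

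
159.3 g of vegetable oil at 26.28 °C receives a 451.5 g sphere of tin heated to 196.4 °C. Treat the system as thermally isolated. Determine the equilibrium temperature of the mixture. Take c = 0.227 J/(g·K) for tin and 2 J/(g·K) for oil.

T_f ≈ 67.7 °C

Energy conservation, ΣQ = 0:
451.5*0.227*(T − 196.4) + 159.3*2*(T − 26.28) = 0
102.49(T − 196.4) + 318.6(T − 26.28) = 0
(102.49 + 318.6) T = 102.49*196.4 + 318.6*26.28
T ≈ 67.69 °C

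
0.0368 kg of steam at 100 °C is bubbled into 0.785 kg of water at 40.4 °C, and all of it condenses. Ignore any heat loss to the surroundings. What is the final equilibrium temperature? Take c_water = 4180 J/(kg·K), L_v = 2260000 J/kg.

Energy balance with sensible and latent terms:
steam→water at 100 °C releases m L_v = 0.0368×2260000 = 83168; condensate cools 100→T: 0.0368×4180×(T − 100) = 153.82(T − 100); original water: 3281.3(T − 40.4)
3435.1 T = 83168 + 15382 + 132565 = 231115
T ≈ 67.28 °C (< 100 °C, so full condensation is consistent).

T_f ≈ 67.3 °C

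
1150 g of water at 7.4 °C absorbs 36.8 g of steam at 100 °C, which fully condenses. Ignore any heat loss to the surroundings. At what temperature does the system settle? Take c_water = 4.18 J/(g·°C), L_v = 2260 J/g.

T_f ≈ 27.0 °C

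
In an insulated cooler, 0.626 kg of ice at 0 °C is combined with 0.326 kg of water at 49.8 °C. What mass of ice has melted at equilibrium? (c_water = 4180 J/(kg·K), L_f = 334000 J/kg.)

Water can give up m c ΔT = 0.326·4180·49.8 = 67861 J before reaching 0 °C.
Melting all 0.626 kg of ice would need 0.626·334000 = 209084 J.
67861 J < 209084 J, so only part of the ice melts and the system sits at 0 °C.
m_melt = 67861 / L_f = 0.2032 kg.

m_melted ≈ 0.203 kg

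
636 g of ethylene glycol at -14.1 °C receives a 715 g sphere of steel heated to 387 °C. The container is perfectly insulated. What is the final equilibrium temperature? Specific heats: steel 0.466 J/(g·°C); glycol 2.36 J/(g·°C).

Set heat shed by the hot body equal to heat absorbed by the cold body:
715·0.466·(387 − T) = 636·2.36·(T − (-14.1))
333.19(387 − T) = 1501(T − (-14.1))
1834.1 T = 107781  ⇒  T ≈ 58.76 °C

T_f ≈ 58.8 °C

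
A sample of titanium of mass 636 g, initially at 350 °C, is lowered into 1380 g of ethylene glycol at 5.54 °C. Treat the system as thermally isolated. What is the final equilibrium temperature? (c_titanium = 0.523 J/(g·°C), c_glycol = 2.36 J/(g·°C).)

T_f ≈ 37.5 °C

Heat lost by the titanium equals heat gained by the glycol:
636·0.523·(350 − T) = 1380·2.36·(T − 5.54)
332.63(350 − T) = 3256.8(T − 5.54)
3589.4 T = 134462  ⇒  T ≈ 37.46 °C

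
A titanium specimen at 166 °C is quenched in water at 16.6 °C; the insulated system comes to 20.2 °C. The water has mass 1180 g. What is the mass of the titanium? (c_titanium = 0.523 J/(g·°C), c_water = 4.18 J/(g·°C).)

|Q_titanium| = |Q_water|:
m×0.523×(166 − 20.2) = 1180×4.18×(20.2 − 16.6)
76.25 m = 17757  ⇒  m ≈ 232.9 g

m ≈ 233 g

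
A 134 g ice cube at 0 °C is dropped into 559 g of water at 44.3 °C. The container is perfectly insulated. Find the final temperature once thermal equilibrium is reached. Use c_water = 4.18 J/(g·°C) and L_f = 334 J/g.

Energy balance with sensible and latent terms:
melt ice: 134×334 = 44756
  warm the meltwater: 560.12 T
  water: 2336.6(T − 44.3)
2896.7 T = 103512 − 44756 = 58756
T ≈ 20.28 °C (positive, so assuming full melt was valid).

T_f ≈ 20.3 °C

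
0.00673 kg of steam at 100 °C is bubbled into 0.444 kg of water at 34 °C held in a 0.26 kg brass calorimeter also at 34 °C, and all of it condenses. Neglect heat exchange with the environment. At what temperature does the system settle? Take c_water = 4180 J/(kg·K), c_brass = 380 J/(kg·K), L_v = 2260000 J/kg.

T_f ≈ 42.6 °C

Heat gained plus heat lost sum to zero:
steam→water at 100 °C releases m L_v = 0.00673·2260000 = 15210; condensate cools 100→T: 0.00673·4180·(T − 100) = 28.13(T − 100); water warms: 0.444·4180·(T − 34) = 1855.9(T − 34); brass cup: 0.26·380·(T − 34) = 98.8(T − 34)
1982.9 T = 15210 + 2813.1 + 66460 = 84483
T ≈ 42.61 °C, under the boiling point, so the assumption holds.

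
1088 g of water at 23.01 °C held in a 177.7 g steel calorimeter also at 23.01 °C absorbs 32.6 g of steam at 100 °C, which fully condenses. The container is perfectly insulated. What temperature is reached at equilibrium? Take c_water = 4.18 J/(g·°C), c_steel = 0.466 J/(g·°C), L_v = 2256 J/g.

Heat gained plus heat lost sum to zero:
condense steam: −32.6×2256 = −73546
  condensate cools 100→T: 32.6×4.18×(T − 100) = 136.27(T − 100)
  original water: 4547.8(T − 23.01)
  steel cup: 177.7×0.466×(T − 23.01) = 82.81(T − 23.01)
4766.9 T = 73546 + 13627 + 106551 = 193724
T ≈ 40.64 °C (< 100 °C, so full condensation is consistent).

T_f ≈ 40.6 °C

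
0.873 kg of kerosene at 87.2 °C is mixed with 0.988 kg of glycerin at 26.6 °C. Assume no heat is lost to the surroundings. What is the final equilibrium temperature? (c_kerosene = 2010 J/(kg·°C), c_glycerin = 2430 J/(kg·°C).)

T_f ≈ 52.2 °C

T_f is the heat-capacity-weighted average of the initial temperatures:
T_f = (1754.7·87.2 + 2400.8·26.6) / (1754.7 + 2400.8)
    = 216875 / 4155.6 ≈ 52.19 °C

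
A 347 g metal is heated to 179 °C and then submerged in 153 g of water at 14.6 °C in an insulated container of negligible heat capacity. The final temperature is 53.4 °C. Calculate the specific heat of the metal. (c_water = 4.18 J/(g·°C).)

Heat gained plus heat lost sum to zero:
347×c×(53.4 − 179) + 153×4.18×(53.4 − 14.6) = 0
-43583 c = -24814
c = -24814/-43583 ≈ 0.5694 J/(g·°C)

c ≈ 0.569 J/(g·°C)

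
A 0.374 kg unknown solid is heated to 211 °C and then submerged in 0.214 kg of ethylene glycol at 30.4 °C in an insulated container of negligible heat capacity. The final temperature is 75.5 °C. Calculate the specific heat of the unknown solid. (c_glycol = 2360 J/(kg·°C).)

c ≈ 449 J/(kg·°C)

m_s c (T_s − T_f) = m_glycol c_glycol (T_f − T_0):
0.374×c×(211 − 75.5) = 0.214×2360×(75.5 − 30.4)
50.68 c = 22777  ⇒  c ≈ 449.5 J/(kg·°C)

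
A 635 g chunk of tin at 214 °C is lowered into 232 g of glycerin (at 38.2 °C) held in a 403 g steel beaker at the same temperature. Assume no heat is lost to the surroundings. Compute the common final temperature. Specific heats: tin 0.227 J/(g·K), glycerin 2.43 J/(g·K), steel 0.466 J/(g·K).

T_f ≈ 66.5 °C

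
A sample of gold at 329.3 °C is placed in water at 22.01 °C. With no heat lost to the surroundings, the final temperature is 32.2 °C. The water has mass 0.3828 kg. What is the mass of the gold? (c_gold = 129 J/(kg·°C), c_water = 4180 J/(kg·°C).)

Heat lost by the gold = heat gained by the water:
m·129·(329.3 − 32.2) = 0.3828·4180·(32.2 − 22.01)
38326 m = 16305  ⇒  m ≈ 0.4254 kg

m ≈ 0.425 kg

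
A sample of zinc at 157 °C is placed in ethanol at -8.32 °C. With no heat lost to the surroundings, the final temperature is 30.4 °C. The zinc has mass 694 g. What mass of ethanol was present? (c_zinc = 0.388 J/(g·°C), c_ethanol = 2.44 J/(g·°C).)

Heat lost by the zinc = heat gained by the ethanol:
694×0.388×(157 − 30.4) = m×2.44×(30.4 − (-8.32))
94.48 m = 34090  ⇒  m ≈ 360.8 g

m ≈ 361 g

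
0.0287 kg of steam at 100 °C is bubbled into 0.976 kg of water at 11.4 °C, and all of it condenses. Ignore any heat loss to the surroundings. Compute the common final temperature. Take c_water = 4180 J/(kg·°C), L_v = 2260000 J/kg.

Energy conservation, ΣQ = 0:
condense steam: −0.0287·2260000 = −64862; condensed water 100 °C→T: 119.97(T − 100); original water: 4079.7(T − 11.4)
4199.6 T = 64862 + 11997 + 46508 = 123367
T ≈ 29.38 °C, under the boiling point, so the assumption holds.

T_f ≈ 29.4 °C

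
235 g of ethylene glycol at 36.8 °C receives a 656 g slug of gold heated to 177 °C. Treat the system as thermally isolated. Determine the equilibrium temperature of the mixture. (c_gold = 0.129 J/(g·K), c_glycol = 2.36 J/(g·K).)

T_f ≈ 55.4 °C

Let T be the final temperature. ΣQ_i = 0:
656×0.129×(T − 177) + 235×2.36×(T − 36.8) = 0
(84.62 + 554.6) T = 84.62×177 + 554.6×36.8
T ≈ 55.36 °C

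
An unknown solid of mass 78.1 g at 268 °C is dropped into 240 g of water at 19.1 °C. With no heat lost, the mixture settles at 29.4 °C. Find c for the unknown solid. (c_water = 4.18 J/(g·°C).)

Energy conservation, ΣQ = 0:
78.1·c·(29.4 − 268) + 240·4.18·(29.4 − 19.1) = 0
-18635 c = -10333
c = -10333/-18635 ≈ 0.5545 J/(g·°C)

c ≈ 0.555 J/(g·°C)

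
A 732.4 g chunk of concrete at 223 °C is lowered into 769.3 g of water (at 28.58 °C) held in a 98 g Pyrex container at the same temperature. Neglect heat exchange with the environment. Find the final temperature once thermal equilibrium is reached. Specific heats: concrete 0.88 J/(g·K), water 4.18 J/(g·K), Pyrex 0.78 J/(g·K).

T_f ≈ 60.4 °C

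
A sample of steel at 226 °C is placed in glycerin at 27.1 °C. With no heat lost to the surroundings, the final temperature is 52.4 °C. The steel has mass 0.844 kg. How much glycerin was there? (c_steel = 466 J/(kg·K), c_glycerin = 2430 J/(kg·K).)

Conservation of energy gives ΣQ = 0:
0.844·466·(52.4 − 226) + m·2430·(52.4 − 27.1) = 0
61479 m = 68278
m = 68278/61479 ≈ 1.111 kg

m ≈ 1.11 kg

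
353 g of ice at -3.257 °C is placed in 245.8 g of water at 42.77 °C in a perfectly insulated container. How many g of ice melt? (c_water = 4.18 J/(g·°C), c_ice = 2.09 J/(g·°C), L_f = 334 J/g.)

m_melted ≈ 124 g

Cooling the water to 0 °C releases 245.8·4.18·42.77 = 43944 J.
Warming the ice to 0 °C takes 353·2.09·3.257 = 2402.9 J, leaving 41541 J for melting.
Melting all 353 g of ice would need 353·334 = 117902 J.
Since 41541 < 117902 J, not all the ice melts; equilibrium is at 0 °C.
Mass melted = 41541/334 ≈ 124.4 g.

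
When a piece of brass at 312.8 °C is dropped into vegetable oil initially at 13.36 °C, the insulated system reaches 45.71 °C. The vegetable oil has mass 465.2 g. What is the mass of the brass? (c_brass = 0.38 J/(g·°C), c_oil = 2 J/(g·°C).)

m ≈ 297 g

Heat lost by the brass = heat gained by the oil:
m·0.38·(312.8 − 45.71) = 465.2·2·(45.71 − 13.36)
101.49 m = 30098  ⇒  m ≈ 296.6 g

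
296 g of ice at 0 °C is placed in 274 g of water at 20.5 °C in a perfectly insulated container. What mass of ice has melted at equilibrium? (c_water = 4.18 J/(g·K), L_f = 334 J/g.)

m_melted ≈ 70.3 g

Heat available from the water dropping to 0 °C: 274·4.18·20.5 = 23479 J.
Fully melting the ice requires m_ice L_f = 296·334 = 98864 J.
Since 23479 < 98864 J, not all the ice melts; equilibrium is at 0 °C.
m_melt = 23479 / L_f = 70.3 g.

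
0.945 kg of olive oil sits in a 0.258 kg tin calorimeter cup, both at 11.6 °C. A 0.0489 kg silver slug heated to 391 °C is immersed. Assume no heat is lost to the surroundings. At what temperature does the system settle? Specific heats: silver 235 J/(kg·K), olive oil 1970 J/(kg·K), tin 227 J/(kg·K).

T_f ≈ 13.9 °C

With ΣQ=0 the equilibrium temperature is the m·c-weighted mean:
T_f = (11.49·391 + 1861.6·11.6 + 58.57·11.6) / (11.49 + 1861.6 + 58.57)
    = 26768 / 1931.7 ≈ 13.86 °C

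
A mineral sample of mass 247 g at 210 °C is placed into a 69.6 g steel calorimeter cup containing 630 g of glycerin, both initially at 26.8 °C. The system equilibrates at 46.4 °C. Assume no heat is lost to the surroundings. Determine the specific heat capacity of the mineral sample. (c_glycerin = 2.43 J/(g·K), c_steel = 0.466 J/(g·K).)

Let T be the final temperature. ΣQ_i = 0:
247×c×(46.4 − 210) + 630×2.43×(46.4 − 26.8) + 69.6×0.466×(46.4 − 26.8) = 0
-40409 c = -30641
c = -30641/-40409 ≈ 0.7583 J/(g·K)

c ≈ 0.758 J/(g·K)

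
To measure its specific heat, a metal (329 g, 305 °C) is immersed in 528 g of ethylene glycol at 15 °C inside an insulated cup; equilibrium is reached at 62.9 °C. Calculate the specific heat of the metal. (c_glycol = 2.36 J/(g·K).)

c ≈ 0.749 J/(g·K)

Net heat exchanged in the isolated system is zero:
329·c·(62.9 − 305) + 528·2.36·(62.9 − 15) = 0
-79651 c = -59687
c = -59687/-79651 ≈ 0.7494 J/(g·K)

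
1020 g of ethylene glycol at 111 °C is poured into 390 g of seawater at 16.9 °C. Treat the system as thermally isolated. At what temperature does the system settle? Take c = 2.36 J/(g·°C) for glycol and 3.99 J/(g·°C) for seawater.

T_f ≈ 74.1 °C

Taking heat into each body as positive, Σ m c ΔT = 0:
1020*2.36*(T − 111) + 390*3.99*(T − 16.9) = 0
(2407.2 + 1556.1) T = 2407.2*111 + 1556.1*16.9
T = 293497/3963.3 ≈ 74.05 °C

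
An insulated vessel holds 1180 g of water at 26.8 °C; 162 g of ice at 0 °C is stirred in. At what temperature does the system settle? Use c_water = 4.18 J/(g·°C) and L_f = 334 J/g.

T_f ≈ 13.9 °C

Conservation of energy gives ΣQ = 0:
melt ice: 162·334 = 54108; meltwater 0→T: 162·4.18·T = 677.16 T; water: 4932.4(T − 26.8)
5609.6 T = 132188 − 54108 = 78080
T ≈ 13.92 °C — above 0 °C, consistent with complete melting.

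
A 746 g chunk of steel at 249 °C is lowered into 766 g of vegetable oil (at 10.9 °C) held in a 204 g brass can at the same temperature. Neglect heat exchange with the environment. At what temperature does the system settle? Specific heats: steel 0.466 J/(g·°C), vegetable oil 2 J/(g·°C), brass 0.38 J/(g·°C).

T_f ≈ 53.2 °C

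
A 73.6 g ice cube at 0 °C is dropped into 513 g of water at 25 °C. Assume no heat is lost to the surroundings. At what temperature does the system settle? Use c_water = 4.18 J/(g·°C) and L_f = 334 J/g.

Conservation of energy gives ΣQ = 0:
latent heat to melt: 73.6×334 = 24582; meltwater 0→T: 73.6×4.18×T = 307.65 T; water: 2144.3(T − 25)
2452 T = 53608 − 24582 = 29026
T ≈ 11.84 °C (positive, so assuming full melt was valid).

T_f ≈ 11.8 °C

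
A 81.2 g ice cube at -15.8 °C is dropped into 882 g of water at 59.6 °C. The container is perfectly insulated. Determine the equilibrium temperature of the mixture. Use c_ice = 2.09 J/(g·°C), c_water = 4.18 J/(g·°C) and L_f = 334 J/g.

T_f ≈ 47.2 °C

Let T be the final temperature. ΣQ_i = 0:
warm ice to 0 °C: 81.2×2.09×(0 − (-15.8)) = 2681.4; latent heat to melt: 81.2×334 = 27121; warm the meltwater: 339.42 T; water: 3686.8(T − 59.6)
4026.2 T = 219731 − 29802 = 189929
T ≈ 47.17 °C. Since T > 0 °C, the all-ice-melts assumption holds.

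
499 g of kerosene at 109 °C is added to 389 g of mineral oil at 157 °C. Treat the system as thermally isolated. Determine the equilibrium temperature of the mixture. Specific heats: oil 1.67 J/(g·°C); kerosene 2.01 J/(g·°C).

T_f ≈ 127.9 °C

T_f = Σ m_i c_i T_i / Σ m_i c_i:
T_f = (649.63·157 + 1003·109) / (649.63 + 1003)
    = 211318 / 1652.6 ≈ 127.87 °C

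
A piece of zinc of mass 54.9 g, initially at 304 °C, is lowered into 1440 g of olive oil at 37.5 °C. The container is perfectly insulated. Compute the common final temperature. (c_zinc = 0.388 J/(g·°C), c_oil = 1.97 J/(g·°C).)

|Q_zinc| = |Q_oil|:
54.9×0.388×(304 − T) = 1440×1.97×(T − 37.5)
21.3(304 − T) = 2836.8(T − 37.5)
2858.1 T = 112856  ⇒  T ≈ 39.49 °C

T_f ≈ 39.5 °C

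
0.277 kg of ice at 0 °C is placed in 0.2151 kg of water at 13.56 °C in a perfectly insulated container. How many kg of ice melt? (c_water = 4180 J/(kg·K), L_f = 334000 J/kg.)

Water can give up m c ΔT = 0.2151·4180·13.56 = 12192 J before reaching 0 °C.
Melting all 0.277 kg of ice would need 0.277·334000 = 92518 J.
That's not enough to melt it all — equilibrium is at 0 °C with ice remaining.
Mass melted = 12192/334000 ≈ 0.0365 kg.

m_melted ≈ 0.0365 kg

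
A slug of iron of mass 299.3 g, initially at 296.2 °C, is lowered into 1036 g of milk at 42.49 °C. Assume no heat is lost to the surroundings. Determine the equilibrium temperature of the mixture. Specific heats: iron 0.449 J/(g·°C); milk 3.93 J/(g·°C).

Setting the total heat transfer to zero:
299.3·0.449·(T − 296.2) + 1036·3.93·(T − 42.49) = 0
134.39(T − 296.2) + 4071.5(T − 42.49) = 0
(134.39 + 4071.5) T = 134.39·296.2 + 4071.5·42.49
T = 212802 / 4205.9 = 50.6 °C

T_f ≈ 50.6 °C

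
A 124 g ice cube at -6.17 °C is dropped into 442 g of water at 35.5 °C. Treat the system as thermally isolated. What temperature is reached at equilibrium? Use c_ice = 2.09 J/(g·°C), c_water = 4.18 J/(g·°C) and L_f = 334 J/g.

T_f ≈ 9.5 °C

Net heat exchanged in the isolated system is zero:
warm ice to 0 °C: 124×2.09×(0 − (-6.17)) = 1599; latent heat to melt: 124×334 = 41416; meltwater 0→T: 124×4.18×T = 518.32 T; water: 1847.6(T − 35.5)
2365.9 T = 65588 − 43015 = 22573
T ≈ 9.54 °C — above 0 °C, consistent with complete melting.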